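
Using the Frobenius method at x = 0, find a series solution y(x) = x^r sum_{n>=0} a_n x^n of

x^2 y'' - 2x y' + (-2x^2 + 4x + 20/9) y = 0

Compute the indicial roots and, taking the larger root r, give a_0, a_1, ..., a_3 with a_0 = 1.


Write in Frobenius form y'' + (p(x)/x) y' + (q(x)/x^2) y = 0:
  p(x) = -2,  q(x) = -2x^2 + 4x + 20/9.
Indicial equation: r(r-1) + (-2) r + (20/9) = 0 -> roots r_1 = 5/3, r_2 = 4/3.
Take r = r_1 = 5/3. Let y(x) = x^r sum_{n>=0} a_n x^n with a_0 = 1.
Substitute y = x^r sum a_n x^n and match x^{r+n}. The recurrence is
  D(n) a_n + 4 a_{n-1} - 2 a_{n-2} = 0,  where D(n) = (r+n)(r+n-1) + (-2)(r+n) + (20/9).
  a_n = [-4 a_{n-1} + 2 a_{n-2}] / D(n).
Since the indicial polynomial factors as (r - r_1)(r - r_2), D(n) = (r_1 + n - r_1)(r_1 + n - r_2) = n(n + 1/3).
Evaluating step by step (a_0 = 1):
  n = 1: D(1) = 1(1 + 1/3) = 4/3; numerator = -4(1) = -4; a_1 = (-4)/(4/3) = -3
  n = 2: D(2) = 2(2 + 1/3) = 14/3; numerator = -4(-3) + 2(1) = 14; a_2 = (14)/(14/3) = 3
  n = 3: D(3) = 3(3 + 1/3) = 10; numerator = -4(3) + 2(-3) = -18; a_3 = (-18)/(10) = -9/5

r = 5/3; a_0 = 1; a_1 = -3; a_2 = 3; a_3 = -9/5


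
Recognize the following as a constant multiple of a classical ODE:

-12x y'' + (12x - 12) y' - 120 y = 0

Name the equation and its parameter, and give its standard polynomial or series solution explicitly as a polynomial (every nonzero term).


All three coefficients share the factor -12; dividing through by -12 gives  x y'' + (1 - x) y' + 10 y = 0.
This matches the Laguerre equation x y'' + (1 - x) y' + n y = 0 with n = 10; the polynomial solution is L_10(x).
With y = sum_k a_k x^k, matching x^k gives (k+1)k a_{k+1} + (k+1) a_{k+1} - k a_k + n a_k = 0, i.e. (k+1)^2 a_{k+1} = (k - n) a_k = (k - 10) a_k. The right side vanishes at k = 10, so the series terminates at degree 10.
Standard normalization L_n(0) = 1 gives a_0 = 1. Work upward with a_{k+1} = (k - 10) a_k / (k+1)^2:
  a_1 = (0 - 10)(1) / 1^2 = -10/1 = -10
  a_2 = (1 - 10)(-10) / 2^2 = 90/4 = 45/2
  a_3 = (2 - 10)(45/2) / 3^2 = -180/9 = -20
  a_4 = (3 - 10)(-20) / 4^2 = 140/16 = 35/4
  a_5 = (4 - 10)(35/4) / 5^2 = (-105/2)/25 = -21/10
  a_6 = (5 - 10)(-21/10) / 6^2 = (21/2)/36 = 7/24
  a_7 = (6 - 10)(7/24) / 7^2 = (-7/6)/49 = -1/42
  a_8 = (7 - 10)(-1/42) / 8^2 = (1/14)/64 = 1/896
  a_9 = (8 - 10)(1/896) / 9^2 = (-1/448)/81 = -1/36288
  a_10 = (9 - 10)(-1/36288) / 10^2 = (1/36288)/100 = 1/3628800
Hence L_10(x) = x^10/3628800 - x^9/36288 + x^8/896 - x^7/42 + 7 x^6/24 - 21 x^5/10 + 35 x^4/4 - 20 x^3 + 45 x^2/2 - 10 x + 1.

L_10(x); series = x^10/3628800 - x^9/36288 + x^8/896 - x^7/42 + 7 x^6/24 - 21 x^5/10 + 35 x^4/4 - 20 x^3 + 45 x^2/2 - 10 x + 1


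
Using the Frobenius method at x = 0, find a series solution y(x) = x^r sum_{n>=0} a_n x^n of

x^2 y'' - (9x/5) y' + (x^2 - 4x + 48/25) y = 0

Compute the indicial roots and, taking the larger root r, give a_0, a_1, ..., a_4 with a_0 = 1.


Write in Frobenius form y'' + (p(x)/x) y' + (q(x)/x^2) y = 0:
  p(x) = -9/5,  q(x) = x^2 - 4x + 48/25.
Indicial equation: r(r-1) + (-9/5) r + (48/25) = 0 -> roots r_1 = 8/5, r_2 = 6/5.
Take r = r_1 = 8/5. Let y(x) = x^r sum_{n>=0} a_n x^n with a_0 = 1.
Substitute y = x^r sum a_n x^n and match x^{r+n}. The recurrence is
  D(n) a_n - 4 a_{n-1} + 1 a_{n-2} = 0,  where D(n) = (r+n)(r+n-1) + (-9/5)(r+n) + (48/25).
  a_n = [4 a_{n-1} - 1 a_{n-2}] / D(n).
Since the indicial polynomial factors as (r - r_1)(r - r_2), D(n) = (r_1 + n - r_1)(r_1 + n - r_2) = n(n + 2/5).
Evaluating step by step (a_0 = 1):
  n = 1: D(1) = 1(1 + 2/5) = 7/5; numerator = 4(1) = 4; a_1 = (4)/(7/5) = 20/7
  n = 2: D(2) = 2(2 + 2/5) = 24/5; numerator = 4(20/7) - 1(1) = 73/7; a_2 = (73/7)/(24/5) = 365/168
  n = 3: D(3) = 3(3 + 2/5) = 51/5; numerator = 4(365/168) - 1(20/7) = 35/6; a_3 = (35/6)/(51/5) = 175/306
  n = 4: D(4) = 4(4 + 2/5) = 88/5; numerator = 4(175/306) - 1(365/168) = 985/8568; a_4 = (985/8568)/(88/5) = 4925/753984

r = 8/5; a_0 = 1; a_1 = 20/7; a_2 = 365/168; a_3 = 175/306; a_4 = 4925/753984


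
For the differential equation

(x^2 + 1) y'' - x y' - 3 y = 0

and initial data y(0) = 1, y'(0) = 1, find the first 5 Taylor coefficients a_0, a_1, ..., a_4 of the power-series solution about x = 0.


Ansatz: y(x) = sum_{n>=0} a_n x^n, so y'(x) = sum_{n>=1} n a_n x^(n-1) and y''(x) = sum_{n>=2} n(n-1) a_n x^(n-2).
Substitute into P(x) y'' + Q(x) y' + R(x) y = 0 with P(x) = x^2 + 1, Q(x) = -x, R(x) = -3, and match powers of x.
Initial conditions: a_0 = 1, a_1 = 1.
Setting the coefficient of each power of x to zero and solving order by order (substituting the coefficients already found):
  x^0: 2 a_2 - 3 a_0 = 0  ->  2 a_2 = 3 a_0 = 3  ->  a_2 = 3/2
  x^1: 6 a_3 - 4 a_1 = 0  ->  6 a_3 = 4 a_1 = 4  ->  a_3 = 2/3
  x^2: 12 a_4 - 3 a_2 = 0  ->  12 a_4 = 3 a_2 = 9/2  ->  a_4 = 3/8
Truncated series: y(x) = 1 + x + (3/2) x^2 + (2/3) x^3 + (3/8) x^4 + O(x^5).

a_0 = 1; a_1 = 1; a_2 = 3/2; a_3 = 2/3; a_4 = 3/8


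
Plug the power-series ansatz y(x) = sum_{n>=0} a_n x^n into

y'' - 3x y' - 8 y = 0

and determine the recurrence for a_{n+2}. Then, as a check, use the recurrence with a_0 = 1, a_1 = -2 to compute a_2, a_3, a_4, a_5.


Substitute y = sum_n a_n x^n.
y''(x) has coefficient (n+2)(n+1) a_{n+2} at x^n;
-3 x y'(x) has coefficient -3 n a_n at x^n (shift);
-8 y(x) has coefficient -8 a_n at x^n.
Matching x^n: (n+2)(n+1) a_{n+2} + (-3n - 8) a_n = 0.
Thus a_{n+2} = (3n + 8) / ((n+1)(n+2)) * a_n.

Check with a_0 = 1, a_1 = -2 (apply the recurrence for n = 0, 1, 2, 3): a_0 = 1, a_1 = -2, a_2 = 4, a_3 = -11/3, a_4 = 14/3, a_5 = -187/60.

a_(n+2) = (3n + 8) / ((n+1)(n+2)) * a_n; check: a_0 = 1, a_1 = -2, a_2 = 4, a_3 = -11/3, a_4 = 14/3, a_5 = -187/60


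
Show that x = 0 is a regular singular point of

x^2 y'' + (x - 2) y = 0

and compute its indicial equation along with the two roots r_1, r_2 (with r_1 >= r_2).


Divide by x^2 to reach normal form y'' + P_1(x) y' + P_2(x) y = 0 with P_1(x) = 0 and P_2(x) = 1/x - 2/x^2.
x = 0 is a singular point because the y-coefficient 1/x - 2/x^2 has a pole at x = 0.
It is a regular singular point because x P_1(x) = p(x) = 0 and x^2 P_2(x) = q(x) = x - 2 are polynomials, hence analytic at x = 0.
p(0) = 0,  q(0) = -2.
Indicial equation: r(r-1) + p(0) r + q(0) = 0, i.e. r^2 + (p(0) - 1) r + q(0) = 0, i.e. r^2 - 1 r - 2 = 0.
Discriminant: (-1)^2 - 4(-2) = 9, so r = (1 ± 3)/2.
Solving: r_1 = 2, r_2 = -1.

indicial: r^2 - 1 r - 2 = 0; roots r_1 = 2, r_2 = -1


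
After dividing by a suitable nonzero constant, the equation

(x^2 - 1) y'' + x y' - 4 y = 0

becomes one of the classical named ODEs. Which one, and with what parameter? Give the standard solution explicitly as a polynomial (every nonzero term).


All three coefficients share the factor -1; dividing through by -1 gives  (1 - x^2) y'' - x y' + 4 y = 0.
This matches the Chebyshev equation (1 - x^2) y'' - x y' + n^2 y = 0 (note the -x y' term, not -2x y') with n^2 = 4, so n = 2; the polynomial solution is T_2(x).
With y = sum_k a_k x^k, matching x^k gives (k+2)(k+1) a_{k+2} = (k^2 - n^2) a_k = (k - 2)(k + 2) a_k. The right side vanishes at k = 2, so the series with the parity of 2 terminates at degree 2.
Standard normalization: leading coefficient of T_n is 2^(n-1), so a_2 = 2^1 = 2. Work downward with a_k = (k+1)(k+2) a_{k+2} / ((k - 2)(k + 2)):
  a_0 = (1)(2)(2) / ((0 - 2)(0 + 2)) = 4/(-4) = -1
Hence T_2(x) = 2 x^2 - 1.

T_2(x); series = 2 x^2 - 1


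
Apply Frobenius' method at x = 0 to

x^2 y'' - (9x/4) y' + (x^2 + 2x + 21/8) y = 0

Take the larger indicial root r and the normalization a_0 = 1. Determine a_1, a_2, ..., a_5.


Write in Frobenius form y'' + (p(x)/x) y' + (q(x)/x^2) y = 0:
  p(x) = -9/4,  q(x) = x^2 + 2x + 21/8.
Indicial equation: r(r-1) + (-9/4) r + (21/8) = 0 -> roots r_1 = 7/4, r_2 = 3/2.
Take r = r_1 = 7/4. Let y(x) = x^r sum_{n>=0} a_n x^n with a_0 = 1.
Substitute y = x^r sum a_n x^n and match x^{r+n}. The recurrence is
  D(n) a_n + 2 a_{n-1} + 1 a_{n-2} = 0,  where D(n) = (r+n)(r+n-1) + (-9/4)(r+n) + (21/8).
  a_n = [-2 a_{n-1} - 1 a_{n-2}] / D(n).
Since the indicial polynomial factors as (r - r_1)(r - r_2), D(n) = (r_1 + n - r_1)(r_1 + n - r_2) = n(n + 1/4).
Evaluating step by step (a_0 = 1):
  n = 1: D(1) = 1(1 + 1/4) = 5/4; numerator = -2(1) = -2; a_1 = (-2)/(5/4) = -8/5
  n = 2: D(2) = 2(2 + 1/4) = 9/2; numerator = -2(-8/5) - 1(1) = 11/5; a_2 = (11/5)/(9/2) = 22/45
  n = 3: D(3) = 3(3 + 1/4) = 39/4; numerator = -2(22/45) - 1(-8/5) = 28/45; a_3 = (28/45)/(39/4) = 112/1755
  n = 4: D(4) = 4(4 + 1/4) = 17; numerator = -2(112/1755) - 1(22/45) = -1082/1755; a_4 = (-1082/1755)/(17) = -1082/29835
  n = 5: D(5) = 5(5 + 1/4) = 105/4; numerator = -2(-1082/29835) - 1(112/1755) = 4/459; a_5 = (4/459)/(105/4) = 16/48195

r = 7/4; a_0 = 1; a_1 = -8/5; a_2 = 22/45; a_3 = 112/1755; a_4 = -1082/29835; a_5 = 16/48195


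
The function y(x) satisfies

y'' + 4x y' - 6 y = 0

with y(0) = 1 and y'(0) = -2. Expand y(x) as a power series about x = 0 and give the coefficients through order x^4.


Ansatz: y(x) = sum_{n>=0} a_n x^n, so y'(x) = sum_{n>=1} n a_n x^(n-1) and y''(x) = sum_{n>=2} n(n-1) a_n x^(n-2).
Substitute into P(x) y'' + Q(x) y' + R(x) y = 0 with P(x) = 1, Q(x) = 4x, R(x) = -6, and match powers of x.
Initial conditions: a_0 = 1, a_1 = -2.
Setting the coefficient of each power of x to zero and solving order by order (substituting the coefficients already found):
  x^0: 2 a_2 - 6 a_0 = 0  ->  2 a_2 = 6 a_0 = 6  ->  a_2 = 3
  x^1: 6 a_3 - 2 a_1 = 0  ->  6 a_3 = 2 a_1 = -4  ->  a_3 = -2/3
  x^2: 12 a_4 + 2 a_2 = 0  ->  12 a_4 = -2 a_2 = -6  ->  a_4 = -1/2
Truncated series: y(x) = 1 - 2 x + 3 x^2 - (2/3) x^3 - (1/2) x^4 + O(x^5).

a_0 = 1; a_1 = -2; a_2 = 3; a_3 = -2/3; a_4 = -1/2


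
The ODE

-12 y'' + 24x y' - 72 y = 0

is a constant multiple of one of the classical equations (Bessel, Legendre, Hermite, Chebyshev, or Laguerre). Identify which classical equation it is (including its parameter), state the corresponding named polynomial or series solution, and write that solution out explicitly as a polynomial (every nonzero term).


All three coefficients share the factor -12; dividing through by -12 gives  y'' - 2x y' + 6 y = 0.
This matches the Hermite equation y'' - 2x y' + 2n y = 0 with 2n = 6, so n = 3; the polynomial solution is H_3(x).
With y = sum_k a_k x^k, matching x^k gives (k+2)(k+1) a_{k+2} = 2(k - n) a_k = 2(k - 3) a_k. The right side vanishes at k = 3, so the series with the parity of 3 terminates at degree 3.
Standard normalization: leading coefficient of H_n is 2^n, so a_3 = 2^3 = 8. Work downward with a_k = (k+1)(k+2) a_{k+2} / (2(k - n)):
  a_1 = (2)(3)(8) / (2(1 - 3)) = 48/(-4) = -12
Hence H_3(x) = 8 x^3 - 12 x.

H_3(x); series = 8 x^3 - 12 x


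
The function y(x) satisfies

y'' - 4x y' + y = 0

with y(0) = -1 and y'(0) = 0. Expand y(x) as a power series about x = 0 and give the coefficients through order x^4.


Ansatz: y(x) = sum_{n>=0} a_n x^n, so y'(x) = sum_{n>=1} n a_n x^(n-1) and y''(x) = sum_{n>=2} n(n-1) a_n x^(n-2).
Substitute into P(x) y'' + Q(x) y' + R(x) y = 0 with P(x) = 1, Q(x) = -4x, R(x) = 1, and match powers of x.
Initial conditions: a_0 = -1, a_1 = 0.
Setting the coefficient of each power of x to zero and solving order by order (substituting the coefficients already found):
  x^0: 2 a_2 + a_0 = 0  ->  2 a_2 = -a_0 = 1  ->  a_2 = 1/2
  x^1: 6 a_3 - 3 a_1 = 0  ->  6 a_3 = 3 a_1 = 0  ->  a_3 = 0
  x^2: 12 a_4 - 7 a_2 = 0  ->  12 a_4 = 7 a_2 = 7/2  ->  a_4 = 7/24
Truncated series: y(x) = -1 + (1/2) x^2 + (7/24) x^4 + O(x^5).

a_0 = -1; a_1 = 0; a_2 = 1/2; a_3 = 0; a_4 = 7/24


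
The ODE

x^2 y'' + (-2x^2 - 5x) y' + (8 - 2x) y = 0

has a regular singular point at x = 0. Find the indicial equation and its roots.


Divide by x^2 to reach normal form y'' + P_1(x) y' + P_2(x) y = 0 with P_1(x) = -2 - 5/x and P_2(x) = -2/x + 8/x^2.
x = 0 is a singular point because the y'-coefficient -2 - 5/x has a pole at x = 0 and the y-coefficient -2/x + 8/x^2 has a pole at x = 0.
It is a regular singular point because x P_1(x) = p(x) = -2x - 5 and x^2 P_2(x) = q(x) = 8 - 2x are polynomials, hence analytic at x = 0.
p(0) = -5,  q(0) = 8.
Indicial equation: r(r-1) + p(0) r + q(0) = 0, i.e. r^2 + (p(0) - 1) r + q(0) = 0, i.e. r^2 - 6 r + 8 = 0.
Discriminant: (-6)^2 - 4(8) = 4, so r = (6 ± 2)/2.
Solving: r_1 = 4, r_2 = 2.

indicial: r^2 - 6 r + 8 = 0; roots r_1 = 4, r_2 = 2


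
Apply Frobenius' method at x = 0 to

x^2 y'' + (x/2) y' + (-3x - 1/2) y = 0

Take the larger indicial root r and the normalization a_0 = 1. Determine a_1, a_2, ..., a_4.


Write in Frobenius form y'' + (p(x)/x) y' + (q(x)/x^2) y = 0:
  p(x) = 1/2,  q(x) = -3x - 1/2.
Indicial equation: r(r-1) + (1/2) r + (-1/2) = 0 -> roots r_1 = 1, r_2 = -1/2.
Take r = r_1 = 1. Let y(x) = x^r sum_{n>=0} a_n x^n with a_0 = 1.
Substitute y = x^r sum a_n x^n and match x^{r+n}. The recurrence is
  D(n) a_n - 3 a_{n-1} = 0,  where D(n) = (r+n)(r+n-1) + (1/2)(r+n) + (-1/2).
  a_n = 3 / D(n) * a_{n-1}.
Since the indicial polynomial factors as (r - r_1)(r - r_2), D(n) = (r_1 + n - r_1)(r_1 + n - r_2) = n(n + 3/2).
Evaluating step by step (a_0 = 1):
  n = 1: D(1) = 1(1 + 3/2) = 5/2; numerator = 3(1) = 3; a_1 = (3)/(5/2) = 6/5
  n = 2: D(2) = 2(2 + 3/2) = 7; numerator = 3(6/5) = 18/5; a_2 = (18/5)/(7) = 18/35
  n = 3: D(3) = 3(3 + 3/2) = 27/2; numerator = 3(18/35) = 54/35; a_3 = (54/35)/(27/2) = 4/35
  n = 4: D(4) = 4(4 + 3/2) = 22; numerator = 3(4/35) = 12/35; a_4 = (12/35)/(22) = 6/385

r = 1; a_0 = 1; a_1 = 6/5; a_2 = 18/35; a_3 = 4/35; a_4 = 6/385


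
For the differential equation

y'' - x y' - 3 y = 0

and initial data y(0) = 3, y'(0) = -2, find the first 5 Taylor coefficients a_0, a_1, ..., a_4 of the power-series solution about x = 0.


Ansatz: y(x) = sum_{n>=0} a_n x^n, so y'(x) = sum_{n>=1} n a_n x^(n-1) and y''(x) = sum_{n>=2} n(n-1) a_n x^(n-2).
Substitute into P(x) y'' + Q(x) y' + R(x) y = 0 with P(x) = 1, Q(x) = -x, R(x) = -3, and match powers of x.
Initial conditions: a_0 = 3, a_1 = -2.
Setting the coefficient of each power of x to zero and solving order by order (substituting the coefficients already found):
  x^0: 2 a_2 - 3 a_0 = 0  ->  2 a_2 = 3 a_0 = 9  ->  a_2 = 9/2
  x^1: 6 a_3 - 4 a_1 = 0  ->  6 a_3 = 4 a_1 = -8  ->  a_3 = -4/3
  x^2: 12 a_4 - 5 a_2 = 0  ->  12 a_4 = 5 a_2 = 45/2  ->  a_4 = 15/8
Truncated series: y(x) = 3 - 2 x + (9/2) x^2 - (4/3) x^3 + (15/8) x^4 + O(x^5).

a_0 = 3; a_1 = -2; a_2 = 9/2; a_3 = -4/3; a_4 = 15/8


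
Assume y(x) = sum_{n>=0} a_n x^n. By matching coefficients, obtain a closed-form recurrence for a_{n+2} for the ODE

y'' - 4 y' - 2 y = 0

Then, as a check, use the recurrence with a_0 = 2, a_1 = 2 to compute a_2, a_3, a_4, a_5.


Substitute y = sum_n a_n x^n.
y''(x) has coefficient (n+2)(n+1) a_{n+2} at x^n;
-4 y'(x) has coefficient -4 (n+1) a_{n+1} at x^n;
-2 y(x) has coefficient -2 a_n at x^n.
Matching x^n: (n+2)(n+1) a_{n+2} - 4 (n+1) a_{n+1} - 2 a_n = 0.
Thus a_{n+2} = [4 (n+1) a_{n+1} + 2 a_n] / ((n+1)(n+2)).

Check with a_0 = 2, a_1 = 2 (apply the recurrence for n = 0, 1, 2, 3): a_0 = 2, a_1 = 2, a_2 = 6, a_3 = 26/3, a_4 = 29/3, a_5 = 43/5.

a_(n+2) = [4 (n+1) a_(n+1) + 2 a_n] / ((n+1)(n+2)); check: a_0 = 2, a_1 = 2, a_2 = 6, a_3 = 26/3, a_4 = 29/3, a_5 = 43/5


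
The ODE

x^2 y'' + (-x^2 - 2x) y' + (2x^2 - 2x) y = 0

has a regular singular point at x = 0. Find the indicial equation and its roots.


Divide by x^2 to reach normal form y'' + P_1(x) y' + P_2(x) y = 0 with P_1(x) = -1 - 2/x and P_2(x) = 2 - 2/x.
x = 0 is a singular point because the y'-coefficient -1 - 2/x has a pole at x = 0 and the y-coefficient 2 - 2/x has a pole at x = 0.
It is a regular singular point because x P_1(x) = p(x) = -x - 2 and x^2 P_2(x) = q(x) = 2x^2 - 2x are polynomials, hence analytic at x = 0.
p(0) = -2,  q(0) = 0.
Indicial equation: r(r-1) + p(0) r + q(0) = 0, i.e. r^2 + (p(0) - 1) r + q(0) = 0, i.e. r^2 - 3 r = 0.
Discriminant: (-3)^2 - 4(0) = 9, so r = (3 ± 3)/2.
Solving: r_1 = 3, r_2 = 0.

indicial: r^2 - 3 r = 0; roots r_1 = 3, r_2 = 0


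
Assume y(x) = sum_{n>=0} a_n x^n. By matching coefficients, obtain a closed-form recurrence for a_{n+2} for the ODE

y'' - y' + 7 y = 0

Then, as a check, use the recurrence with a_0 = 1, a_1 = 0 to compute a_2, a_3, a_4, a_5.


Substitute y = sum_n a_n x^n.
y''(x) has coefficient (n+2)(n+1) a_{n+2} at x^n;
-y'(x) has coefficient -(n+1) a_{n+1} at x^n;
7 y(x) has coefficient 7 a_n at x^n.
Matching x^n: (n+2)(n+1) a_{n+2} - (n+1) a_{n+1} + 7 a_n = 0.
Thus a_{n+2} = [(n+1) a_{n+1} - 7 a_n] / ((n+1)(n+2)).

Check with a_0 = 1, a_1 = 0 (apply the recurrence for n = 0, 1, 2, 3): a_0 = 1, a_1 = 0, a_2 = -7/2, a_3 = -7/6, a_4 = 7/4, a_5 = 91/120.

a_(n+2) = [(n+1) a_(n+1) - 7 a_n] / ((n+1)(n+2)); check: a_0 = 1, a_1 = 0, a_2 = -7/2, a_3 = -7/6, a_4 = 7/4, a_5 = 91/120


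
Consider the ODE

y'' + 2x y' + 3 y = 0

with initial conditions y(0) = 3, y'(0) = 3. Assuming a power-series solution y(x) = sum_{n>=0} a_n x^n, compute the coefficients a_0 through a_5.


Ansatz: y(x) = sum_{n>=0} a_n x^n, so y'(x) = sum_{n>=1} n a_n x^(n-1) and y''(x) = sum_{n>=2} n(n-1) a_n x^(n-2).
Substitute into P(x) y'' + Q(x) y' + R(x) y = 0 with P(x) = 1, Q(x) = 2x, R(x) = 3, and match powers of x.
Initial conditions: a_0 = 3, a_1 = 3.
Setting the coefficient of each power of x to zero and solving order by order (substituting the coefficients already found):
  x^0: 2 a_2 + 3 a_0 = 0  ->  2 a_2 = -3 a_0 = -9  ->  a_2 = -9/2
  x^1: 6 a_3 + 5 a_1 = 0  ->  6 a_3 = -5 a_1 = -15  ->  a_3 = -5/2
  x^2: 12 a_4 + 7 a_2 = 0  ->  12 a_4 = -7 a_2 = 63/2  ->  a_4 = 21/8
  x^3: 20 a_5 + 9 a_3 = 0  ->  20 a_5 = -9 a_3 = 45/2  ->  a_5 = 9/8
Truncated series: y(x) = 3 + 3 x - (9/2) x^2 - (5/2) x^3 + (21/8) x^4 + (9/8) x^5 + O(x^6).

a_0 = 3; a_1 = 3; a_2 = -9/2; a_3 = -5/2; a_4 = 21/8; a_5 = 9/8


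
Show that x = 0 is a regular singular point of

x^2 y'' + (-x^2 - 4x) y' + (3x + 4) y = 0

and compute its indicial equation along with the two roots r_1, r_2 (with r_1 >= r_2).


Divide by x^2 to reach normal form y'' + P_1(x) y' + P_2(x) y = 0 with P_1(x) = -1 - 4/x and P_2(x) = 3/x + 4/x^2.
x = 0 is a singular point because the y'-coefficient -1 - 4/x has a pole at x = 0 and the y-coefficient 3/x + 4/x^2 has a pole at x = 0.
It is a regular singular point because x P_1(x) = p(x) = -x - 4 and x^2 P_2(x) = q(x) = 3x + 4 are polynomials, hence analytic at x = 0.
p(0) = -4,  q(0) = 4.
Indicial equation: r(r-1) + p(0) r + q(0) = 0, i.e. r^2 + (p(0) - 1) r + q(0) = 0, i.e. r^2 - 5 r + 4 = 0.
Discriminant: (-5)^2 - 4(4) = 9, so r = (5 ± 3)/2.
Solving: r_1 = 4, r_2 = 1.

indicial: r^2 - 5 r + 4 = 0; roots r_1 = 4, r_2 = 1


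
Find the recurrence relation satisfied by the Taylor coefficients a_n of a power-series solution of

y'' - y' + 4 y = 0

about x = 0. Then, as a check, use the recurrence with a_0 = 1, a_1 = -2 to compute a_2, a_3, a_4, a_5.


Substitute y = sum_n a_n x^n.
y''(x) has coefficient (n+2)(n+1) a_{n+2} at x^n;
-y'(x) has coefficient -(n+1) a_{n+1} at x^n;
4 y(x) has coefficient 4 a_n at x^n.
Matching x^n: (n+2)(n+1) a_{n+2} - (n+1) a_{n+1} + 4 a_n = 0.
Thus a_{n+2} = [(n+1) a_{n+1} - 4 a_n] / ((n+1)(n+2)).

Check with a_0 = 1, a_1 = -2 (apply the recurrence for n = 0, 1, 2, 3): a_0 = 1, a_1 = -2, a_2 = -3, a_3 = 1/3, a_4 = 13/12, a_5 = 3/20.

a_(n+2) = [(n+1) a_(n+1) - 4 a_n] / ((n+1)(n+2)); check: a_0 = 1, a_1 = -2, a_2 = -3, a_3 = 1/3, a_4 = 13/12, a_5 = 3/20


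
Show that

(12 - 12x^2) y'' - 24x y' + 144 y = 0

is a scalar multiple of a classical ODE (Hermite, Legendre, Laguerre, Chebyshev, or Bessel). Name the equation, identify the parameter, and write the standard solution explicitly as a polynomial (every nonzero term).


All three coefficients share the factor 12; dividing through by 12 gives  (1 - x^2) y'' - 2x y' + 12 y = 0.
This matches the Legendre equation (1 - x^2) y'' - 2x y' + n(n+1) y = 0 (note the -2x y' term) with n(n+1) = 12, so n = 3; the polynomial solution is P_3(x).
With y = sum_k a_k x^k, matching x^k gives (k+2)(k+1) a_{k+2} = [k(k+1) - n(n+1)] a_k = (k - 3)(k + 4) a_k. The right side vanishes at k = 3, so the series with the parity of 3 terminates at degree 3.
Standard normalization (P_n(1) = 1): leading coefficient (2n)!/(2^n (n!)^2) = 720/(8*36) = 5/2, so a_3 = 5/2. Work downward with a_k = (k+1)(k+2) a_{k+2} / ((k - 3)(k + 4)):
  a_1 = (2)(3)(5/2) / ((1 - 3)(1 + 4)) = 15/(-10) = -3/2
Hence P_3(x) = 5 x^3/2 - 3 x/2.

P_3(x); series = 5 x^3/2 - 3 x/2


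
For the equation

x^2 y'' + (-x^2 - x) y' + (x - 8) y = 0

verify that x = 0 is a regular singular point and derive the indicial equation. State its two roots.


Divide by x^2 to reach normal form y'' + P_1(x) y' + P_2(x) y = 0 with P_1(x) = -1 - 1/x and P_2(x) = 1/x - 8/x^2.
x = 0 is a singular point because the y'-coefficient -1 - 1/x has a pole at x = 0 and the y-coefficient 1/x - 8/x^2 has a pole at x = 0.
It is a regular singular point because x P_1(x) = p(x) = -x - 1 and x^2 P_2(x) = q(x) = x - 8 are polynomials, hence analytic at x = 0.
p(0) = -1,  q(0) = -8.
Indicial equation: r(r-1) + p(0) r + q(0) = 0, i.e. r^2 + (p(0) - 1) r + q(0) = 0, i.e. r^2 - 2 r - 8 = 0.
Discriminant: (-2)^2 - 4(-8) = 36, so r = (2 ± 6)/2.
Solving: r_1 = 4, r_2 = -2.

indicial: r^2 - 2 r - 8 = 0; roots r_1 = 4, r_2 = -2


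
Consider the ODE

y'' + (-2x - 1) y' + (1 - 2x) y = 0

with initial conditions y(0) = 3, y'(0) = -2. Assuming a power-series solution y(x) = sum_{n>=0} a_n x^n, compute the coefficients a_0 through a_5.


Ansatz: y(x) = sum_{n>=0} a_n x^n, so y'(x) = sum_{n>=1} n a_n x^(n-1) and y''(x) = sum_{n>=2} n(n-1) a_n x^(n-2).
Substitute into P(x) y'' + Q(x) y' + R(x) y = 0 with P(x) = 1, Q(x) = -2x - 1, R(x) = 1 - 2x, and match powers of x.
Initial conditions: a_0 = 3, a_1 = -2.
Setting the coefficient of each power of x to zero and solving order by order (substituting the coefficients already found):
  x^0: 2 a_2 - a_1 + a_0 = 0  ->  2 a_2 = a_1 - a_0 = -5  ->  a_2 = -5/2
  x^1: 6 a_3 - 2 a_2 - a_1 - 2 a_0 = 0  ->  6 a_3 = 2 a_2 + a_1 + 2 a_0 = -1  ->  a_3 = -1/6
  x^2: 12 a_4 - 3 a_3 - 3 a_2 - 2 a_1 = 0  ->  12 a_4 = 3 a_3 + 3 a_2 + 2 a_1 = -12  ->  a_4 = -1
  x^3: 20 a_5 - 4 a_4 - 5 a_3 - 2 a_2 = 0  ->  20 a_5 = 4 a_4 + 5 a_3 + 2 a_2 = -59/6  ->  a_5 = -59/120
Truncated series: y(x) = 3 - 2 x - (5/2) x^2 - (1/6) x^3 - x^4 - (59/120) x^5 + O(x^6).

a_0 = 3; a_1 = -2; a_2 = -5/2; a_3 = -1/6; a_4 = -1; a_5 = -59/120


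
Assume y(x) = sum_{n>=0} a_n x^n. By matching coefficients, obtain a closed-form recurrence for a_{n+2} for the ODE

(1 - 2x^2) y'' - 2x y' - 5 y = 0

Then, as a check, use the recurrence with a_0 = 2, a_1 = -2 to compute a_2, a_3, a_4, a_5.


Substitute y = sum_n a_n x^n.
(1 - 2 x^2) y'' contributes (n+2)(n+1) a_{n+2} - 2 n(n-1) a_n at x^n.
-2 x y'(x) contributes -2 n a_n at x^n.
-5 y(x) contributes -5 a_n at x^n.
Matching x^n: (n+2)(n+1) a_{n+2} + (-2 n(n-1) - 2 n - 5) a_n = 0.
Thus a_{n+2} = (2 n(n-1) + 2 n + 5) / ((n+1)(n+2)) * a_n.

Check with a_0 = 2, a_1 = -2 (apply the recurrence for n = 0, 1, 2, 3): a_0 = 2, a_1 = -2, a_2 = 5, a_3 = -7/3, a_4 = 65/12, a_5 = -161/60.

a_(n+2) = (2 n(n-1) + 2 n + 5) / ((n+1)(n+2)) * a_n; check: a_0 = 2, a_1 = -2, a_2 = 5, a_3 = -7/3, a_4 = 65/12, a_5 = -161/60


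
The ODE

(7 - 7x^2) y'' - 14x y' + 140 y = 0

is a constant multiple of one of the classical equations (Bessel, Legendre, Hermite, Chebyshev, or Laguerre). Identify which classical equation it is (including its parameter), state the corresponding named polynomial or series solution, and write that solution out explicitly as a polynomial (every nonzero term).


All three coefficients share the factor 7; dividing through by 7 gives  (1 - x^2) y'' - 2x y' + 20 y = 0.
This matches the Legendre equation (1 - x^2) y'' - 2x y' + n(n+1) y = 0 (note the -2x y' term) with n(n+1) = 20, so n = 4; the polynomial solution is P_4(x).
With y = sum_k a_k x^k, matching x^k gives (k+2)(k+1) a_{k+2} = [k(k+1) - n(n+1)] a_k = (k - 4)(k + 5) a_k. The right side vanishes at k = 4, so the series with the parity of 4 terminates at degree 4.
Standard normalization (P_n(1) = 1): leading coefficient (2n)!/(2^n (n!)^2) = 40320/(16*576) = 35/8, so a_4 = 35/8. Work downward with a_k = (k+1)(k+2) a_{k+2} / ((k - 4)(k + 5)):
  a_2 = (3)(4)(35/8) / ((2 - 4)(2 + 5)) = (105/2)/(-14) = -15/4
  a_0 = (1)(2)(-15/4) / ((0 - 4)(0 + 5)) = (-15/2)/(-20) = 3/8
Hence P_4(x) = 35 x^4/8 - 15 x^2/4 + 3/8.

P_4(x); series = 35 x^4/8 - 15 x^2/4 + 3/8


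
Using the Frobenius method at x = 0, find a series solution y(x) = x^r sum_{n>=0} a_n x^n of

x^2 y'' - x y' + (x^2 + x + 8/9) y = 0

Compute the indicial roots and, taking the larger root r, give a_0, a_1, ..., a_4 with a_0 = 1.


Write in Frobenius form y'' + (p(x)/x) y' + (q(x)/x^2) y = 0:
  p(x) = -1,  q(x) = x^2 + x + 8/9.
Indicial equation: r(r-1) + (-1) r + (8/9) = 0 -> roots r_1 = 4/3, r_2 = 2/3.
Take r = r_1 = 4/3. Let y(x) = x^r sum_{n>=0} a_n x^n with a_0 = 1.
Substitute y = x^r sum a_n x^n and match x^{r+n}. The recurrence is
  D(n) a_n + 1 a_{n-1} + 1 a_{n-2} = 0,  where D(n) = (r+n)(r+n-1) + (-1)(r+n) + (8/9).
  a_n = [-1 a_{n-1} - 1 a_{n-2}] / D(n).
Since the indicial polynomial factors as (r - r_1)(r - r_2), D(n) = (r_1 + n - r_1)(r_1 + n - r_2) = n(n + 2/3).
Evaluating step by step (a_0 = 1):
  n = 1: D(1) = 1(1 + 2/3) = 5/3; numerator = -1(1) = -1; a_1 = (-1)/(5/3) = -3/5
  n = 2: D(2) = 2(2 + 2/3) = 16/3; numerator = -1(-3/5) - 1(1) = -2/5; a_2 = (-2/5)/(16/3) = -3/40
  n = 3: D(3) = 3(3 + 2/3) = 11; numerator = -1(-3/40) - 1(-3/5) = 27/40; a_3 = (27/40)/(11) = 27/440
  n = 4: D(4) = 4(4 + 2/3) = 56/3; numerator = -1(27/440) - 1(-3/40) = 3/220; a_4 = (3/220)/(56/3) = 9/12320

r = 4/3; a_0 = 1; a_1 = -3/5; a_2 = -3/40; a_3 = 27/440; a_4 = 9/12320


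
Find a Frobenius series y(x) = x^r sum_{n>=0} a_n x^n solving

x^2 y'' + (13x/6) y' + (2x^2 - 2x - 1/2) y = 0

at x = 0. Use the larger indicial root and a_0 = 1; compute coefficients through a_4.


Write in Frobenius form y'' + (p(x)/x) y' + (q(x)/x^2) y = 0:
  p(x) = 13/6,  q(x) = 2x^2 - 2x - 1/2.
Indicial equation: r(r-1) + (13/6) r + (-1/2) = 0 -> roots r_1 = 1/3, r_2 = -3/2.
Take r = r_1 = 1/3. Let y(x) = x^r sum_{n>=0} a_n x^n with a_0 = 1.
Substitute y = x^r sum a_n x^n and match x^{r+n}. The recurrence is
  D(n) a_n - 2 a_{n-1} + 2 a_{n-2} = 0,  where D(n) = (r+n)(r+n-1) + (13/6)(r+n) + (-1/2).
  a_n = [2 a_{n-1} - 2 a_{n-2}] / D(n).
Since the indicial polynomial factors as (r - r_1)(r - r_2), D(n) = (r_1 + n - r_1)(r_1 + n - r_2) = n(n + 11/6).
Evaluating step by step (a_0 = 1):
  n = 1: D(1) = 1(1 + 11/6) = 17/6; numerator = 2(1) = 2; a_1 = (2)/(17/6) = 12/17
  n = 2: D(2) = 2(2 + 11/6) = 23/3; numerator = 2(12/17) - 2(1) = -10/17; a_2 = (-10/17)/(23/3) = -30/391
  n = 3: D(3) = 3(3 + 11/6) = 29/2; numerator = 2(-30/391) - 2(12/17) = -36/23; a_3 = (-36/23)/(29/2) = -72/667
  n = 4: D(4) = 4(4 + 11/6) = 70/3; numerator = 2(-72/667) - 2(-30/391) = -708/11339; a_4 = (-708/11339)/(70/3) = -1062/396865

r = 1/3; a_0 = 1; a_1 = 12/17; a_2 = -30/391; a_3 = -72/667; a_4 = -1062/396865


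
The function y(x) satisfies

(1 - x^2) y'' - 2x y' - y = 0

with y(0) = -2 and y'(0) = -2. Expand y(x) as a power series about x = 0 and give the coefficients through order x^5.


Ansatz: y(x) = sum_{n>=0} a_n x^n, so y'(x) = sum_{n>=1} n a_n x^(n-1) and y''(x) = sum_{n>=2} n(n-1) a_n x^(n-2).
Substitute into P(x) y'' + Q(x) y' + R(x) y = 0 with P(x) = 1 - x^2, Q(x) = -2x, R(x) = -1, and match powers of x.
Initial conditions: a_0 = -2, a_1 = -2.
Setting the coefficient of each power of x to zero and solving order by order (substituting the coefficients already found):
  x^0: 2 a_2 - a_0 = 0  ->  2 a_2 = a_0 = -2  ->  a_2 = -1
  x^1: 6 a_3 - 3 a_1 = 0  ->  6 a_3 = 3 a_1 = -6  ->  a_3 = -1
  x^2: 12 a_4 - 7 a_2 = 0  ->  12 a_4 = 7 a_2 = -7  ->  a_4 = -7/12
  x^3: 20 a_5 - 13 a_3 = 0  ->  20 a_5 = 13 a_3 = -13  ->  a_5 = -13/20
Truncated series: y(x) = -2 - 2 x - x^2 - x^3 - (7/12) x^4 - (13/20) x^5 + O(x^6).

a_0 = -2; a_1 = -2; a_2 = -1; a_3 = -1; a_4 = -7/12; a_5 = -13/20


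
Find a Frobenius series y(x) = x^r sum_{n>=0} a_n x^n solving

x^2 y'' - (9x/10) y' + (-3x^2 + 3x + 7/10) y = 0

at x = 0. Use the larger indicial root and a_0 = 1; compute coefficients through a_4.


Write in Frobenius form y'' + (p(x)/x) y' + (q(x)/x^2) y = 0:
  p(x) = -9/10,  q(x) = -3x^2 + 3x + 7/10.
Indicial equation: r(r-1) + (-9/10) r + (7/10) = 0 -> roots r_1 = 7/5, r_2 = 1/2.
Take r = r_1 = 7/5. Let y(x) = x^r sum_{n>=0} a_n x^n with a_0 = 1.
Substitute y = x^r sum a_n x^n and match x^{r+n}. The recurrence is
  D(n) a_n + 3 a_{n-1} - 3 a_{n-2} = 0,  where D(n) = (r+n)(r+n-1) + (-9/10)(r+n) + (7/10).
  a_n = [-3 a_{n-1} + 3 a_{n-2}] / D(n).
Since the indicial polynomial factors as (r - r_1)(r - r_2), D(n) = (r_1 + n - r_1)(r_1 + n - r_2) = n(n + 9/10).
Evaluating step by step (a_0 = 1):
  n = 1: D(1) = 1(1 + 9/10) = 19/10; numerator = -3(1) = -3; a_1 = (-3)/(19/10) = -30/19
  n = 2: D(2) = 2(2 + 9/10) = 29/5; numerator = -3(-30/19) + 3(1) = 147/19; a_2 = (147/19)/(29/5) = 735/551
  n = 3: D(3) = 3(3 + 9/10) = 117/10; numerator = -3(735/551) + 3(-30/19) = -4815/551; a_3 = (-4815/551)/(117/10) = -5350/7163
  n = 4: D(4) = 4(4 + 9/10) = 98/5; numerator = -3(-5350/7163) + 3(735/551) = 44715/7163; a_4 = (44715/7163)/(98/5) = 223575/701974

r = 7/5; a_0 = 1; a_1 = -30/19; a_2 = 735/551; a_3 = -5350/7163; a_4 = 223575/701974


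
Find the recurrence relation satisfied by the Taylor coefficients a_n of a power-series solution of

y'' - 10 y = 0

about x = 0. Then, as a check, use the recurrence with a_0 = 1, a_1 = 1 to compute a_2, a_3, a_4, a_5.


Substitute y = sum_n a_n x^n into y'' + (const) y = 0.
y''(x) = sum_{n>=0} (n+2)(n+1) a_{n+2} x^n.
The ODE becomes sum_n [(n+2)(n+1) a_{n+2} - 10 a_n] x^n = 0.
Setting each coefficient to zero gives the recurrence:
  (n+2)(n+1) a_{n+2} - 10 a_n = 0,
  a_{n+2} = 10 / ((n+1)(n+2)) a_n.

Check with a_0 = 1, a_1 = 1 (apply the recurrence for n = 0, 1, 2, 3): a_0 = 1, a_1 = 1, a_2 = 5, a_3 = 5/3, a_4 = 25/6, a_5 = 5/6.

a_{n+2} = 10/((n+1)(n+2)) * a_n; check: a_0 = 1, a_1 = 1, a_2 = 5, a_3 = 5/3, a_4 = 25/6, a_5 = 5/6


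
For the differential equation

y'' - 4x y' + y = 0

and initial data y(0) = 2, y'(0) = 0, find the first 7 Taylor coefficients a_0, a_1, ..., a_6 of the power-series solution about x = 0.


Ansatz: y(x) = sum_{n>=0} a_n x^n, so y'(x) = sum_{n>=1} n a_n x^(n-1) and y''(x) = sum_{n>=2} n(n-1) a_n x^(n-2).
Substitute into P(x) y'' + Q(x) y' + R(x) y = 0 with P(x) = 1, Q(x) = -4x, R(x) = 1, and match powers of x.
Initial conditions: a_0 = 2, a_1 = 0.
Setting the coefficient of each power of x to zero and solving order by order (substituting the coefficients already found):
  x^0: 2 a_2 + a_0 = 0  ->  2 a_2 = -a_0 = -2  ->  a_2 = -1
  x^1: 6 a_3 - 3 a_1 = 0  ->  6 a_3 = 3 a_1 = 0  ->  a_3 = 0
  x^2: 12 a_4 - 7 a_2 = 0  ->  12 a_4 = 7 a_2 = -7  ->  a_4 = -7/12
  x^3: 20 a_5 - 11 a_3 = 0  ->  20 a_5 = 11 a_3 = 0  ->  a_5 = 0
  x^4: 30 a_6 - 15 a_4 = 0  ->  30 a_6 = 15 a_4 = -35/4  ->  a_6 = -7/24
Truncated series: y(x) = 2 - x^2 - (7/12) x^4 - (7/24) x^6 + O(x^7).

a_0 = 2; a_1 = 0; a_2 = -1; a_3 = 0; a_4 = -7/12; a_5 = 0; a_6 = -7/24


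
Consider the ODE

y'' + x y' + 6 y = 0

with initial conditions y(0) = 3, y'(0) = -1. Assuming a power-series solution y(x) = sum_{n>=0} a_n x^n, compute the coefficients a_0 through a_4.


Ansatz: y(x) = sum_{n>=0} a_n x^n, so y'(x) = sum_{n>=1} n a_n x^(n-1) and y''(x) = sum_{n>=2} n(n-1) a_n x^(n-2).
Substitute into P(x) y'' + Q(x) y' + R(x) y = 0 with P(x) = 1, Q(x) = x, R(x) = 6, and match powers of x.
Initial conditions: a_0 = 3, a_1 = -1.
Setting the coefficient of each power of x to zero and solving order by order (substituting the coefficients already found):
  x^0: 2 a_2 + 6 a_0 = 0  ->  2 a_2 = -6 a_0 = -18  ->  a_2 = -9
  x^1: 6 a_3 + 7 a_1 = 0  ->  6 a_3 = -7 a_1 = 7  ->  a_3 = 7/6
  x^2: 12 a_4 + 8 a_2 = 0  ->  12 a_4 = -8 a_2 = 72  ->  a_4 = 6
Truncated series: y(x) = 3 - x - 9 x^2 + (7/6) x^3 + 6 x^4 + O(x^5).

a_0 = 3; a_1 = -1; a_2 = -9; a_3 = 7/6; a_4 = 6


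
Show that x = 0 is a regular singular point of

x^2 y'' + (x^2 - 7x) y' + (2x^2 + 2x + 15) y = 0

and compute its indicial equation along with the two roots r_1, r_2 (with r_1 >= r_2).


Divide by x^2 to reach normal form y'' + P_1(x) y' + P_2(x) y = 0 with P_1(x) = 1 - 7/x and P_2(x) = 2 + 2/x + 15/x^2.
x = 0 is a singular point because the y'-coefficient 1 - 7/x has a pole at x = 0 and the y-coefficient 2 + 2/x + 15/x^2 has a pole at x = 0.
It is a regular singular point because x P_1(x) = p(x) = x - 7 and x^2 P_2(x) = q(x) = 2x^2 + 2x + 15 are polynomials, hence analytic at x = 0.
p(0) = -7,  q(0) = 15.
Indicial equation: r(r-1) + p(0) r + q(0) = 0, i.e. r^2 + (p(0) - 1) r + q(0) = 0, i.e. r^2 - 8 r + 15 = 0.
Discriminant: (-8)^2 - 4(15) = 4, so r = (8 ± 2)/2.
Solving: r_1 = 5, r_2 = 3.

indicial: r^2 - 8 r + 15 = 0; roots r_1 = 5, r_2 = 3


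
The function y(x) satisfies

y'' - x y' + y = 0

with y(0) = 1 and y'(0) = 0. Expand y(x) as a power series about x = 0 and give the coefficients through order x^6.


Ansatz: y(x) = sum_{n>=0} a_n x^n, so y'(x) = sum_{n>=1} n a_n x^(n-1) and y''(x) = sum_{n>=2} n(n-1) a_n x^(n-2).
Substitute into P(x) y'' + Q(x) y' + R(x) y = 0 with P(x) = 1, Q(x) = -x, R(x) = 1, and match powers of x.
Initial conditions: a_0 = 1, a_1 = 0.
Setting the coefficient of each power of x to zero and solving order by order (substituting the coefficients already found):
  x^0: 2 a_2 + a_0 = 0  ->  2 a_2 = -a_0 = -1  ->  a_2 = -1/2
  x^1: 6 a_3 = 0  ->  a_3 = 0
  x^2: 12 a_4 - a_2 = 0  ->  12 a_4 = a_2 = -1/2  ->  a_4 = -1/24
  x^3: 20 a_5 - 2 a_3 = 0  ->  20 a_5 = 2 a_3 = 0  ->  a_5 = 0
  x^4: 30 a_6 - 3 a_4 = 0  ->  30 a_6 = 3 a_4 = -1/8  ->  a_6 = -1/240
Truncated series: y(x) = 1 - (1/2) x^2 - (1/24) x^4 - (1/240) x^6 + O(x^7).

a_0 = 1; a_1 = 0; a_2 = -1/2; a_3 = 0; a_4 = -1/24; a_5 = 0; a_6 = -1/240


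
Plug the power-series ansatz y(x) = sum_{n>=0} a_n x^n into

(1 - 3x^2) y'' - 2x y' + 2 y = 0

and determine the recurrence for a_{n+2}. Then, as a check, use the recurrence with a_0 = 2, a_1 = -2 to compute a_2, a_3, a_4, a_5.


Substitute y = sum_n a_n x^n.
(1 - 3 x^2) y'' contributes (n+2)(n+1) a_{n+2} - 3 n(n-1) a_n at x^n.
-2 x y'(x) contributes -2 n a_n at x^n.
2 y(x) contributes 2 a_n at x^n.
Matching x^n: (n+2)(n+1) a_{n+2} + (-3 n(n-1) - 2 n + 2) a_n = 0.
Thus a_{n+2} = (3 n(n-1) + 2 n - 2) / ((n+1)(n+2)) * a_n.

Check with a_0 = 2, a_1 = -2 (apply the recurrence for n = 0, 1, 2, 3): a_0 = 2, a_1 = -2, a_2 = -2, a_3 = 0, a_4 = -4/3, a_5 = 0.

a_(n+2) = (3 n(n-1) + 2 n - 2) / ((n+1)(n+2)) * a_n; check: a_0 = 2, a_1 = -2, a_2 = -2, a_3 = 0, a_4 = -4/3, a_5 = 0


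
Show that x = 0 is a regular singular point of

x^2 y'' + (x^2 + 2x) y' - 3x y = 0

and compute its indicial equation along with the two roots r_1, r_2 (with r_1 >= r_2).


Divide by x^2 to reach normal form y'' + P_1(x) y' + P_2(x) y = 0 with P_1(x) = 1 + 2/x and P_2(x) = -3/x.
x = 0 is a singular point because the y'-coefficient 1 + 2/x has a pole at x = 0 and the y-coefficient -3/x has a pole at x = 0.
It is a regular singular point because x P_1(x) = p(x) = x + 2 and x^2 P_2(x) = q(x) = -3x are polynomials, hence analytic at x = 0.
p(0) = 2,  q(0) = 0.
Indicial equation: r(r-1) + p(0) r + q(0) = 0, i.e. r^2 + (p(0) - 1) r + q(0) = 0, i.e. r^2 + 1 r = 0.
Discriminant: (1)^2 - 4(0) = 1, so r = (-1 ± 1)/2.
Solving: r_1 = 0, r_2 = -1.

indicial: r^2 + 1 r = 0; roots r_1 = 0, r_2 = -1


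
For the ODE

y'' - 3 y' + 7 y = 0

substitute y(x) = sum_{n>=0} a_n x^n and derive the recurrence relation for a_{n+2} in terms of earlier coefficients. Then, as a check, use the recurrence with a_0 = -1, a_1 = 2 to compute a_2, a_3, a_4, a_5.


Substitute y = sum_n a_n x^n.
y''(x) has coefficient (n+2)(n+1) a_{n+2} at x^n;
-3 y'(x) has coefficient -3 (n+1) a_{n+1} at x^n;
7 y(x) has coefficient 7 a_n at x^n.
Matching x^n: (n+2)(n+1) a_{n+2} - 3 (n+1) a_{n+1} + 7 a_n = 0.
Thus a_{n+2} = [3 (n+1) a_{n+1} - 7 a_n] / ((n+1)(n+2)).

Check with a_0 = -1, a_1 = 2 (apply the recurrence for n = 0, 1, 2, 3): a_0 = -1, a_1 = 2, a_2 = 13/2, a_3 = 25/6, a_4 = -2/3, a_5 = -223/120.

a_(n+2) = [3 (n+1) a_(n+1) - 7 a_n] / ((n+1)(n+2)); check: a_0 = -1, a_1 = 2, a_2 = 13/2, a_3 = 25/6, a_4 = -2/3, a_5 = -223/120


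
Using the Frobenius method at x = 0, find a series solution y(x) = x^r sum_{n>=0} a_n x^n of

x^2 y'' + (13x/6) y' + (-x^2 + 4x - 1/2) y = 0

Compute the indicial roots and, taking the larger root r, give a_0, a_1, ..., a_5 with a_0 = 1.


Write in Frobenius form y'' + (p(x)/x) y' + (q(x)/x^2) y = 0:
  p(x) = 13/6,  q(x) = -x^2 + 4x - 1/2.
Indicial equation: r(r-1) + (13/6) r + (-1/2) = 0 -> roots r_1 = 1/3, r_2 = -3/2.
Take r = r_1 = 1/3. Let y(x) = x^r sum_{n>=0} a_n x^n with a_0 = 1.
Substitute y = x^r sum a_n x^n and match x^{r+n}. The recurrence is
  D(n) a_n + 4 a_{n-1} - 1 a_{n-2} = 0,  where D(n) = (r+n)(r+n-1) + (13/6)(r+n) + (-1/2).
  a_n = [-4 a_{n-1} + 1 a_{n-2}] / D(n).
Since the indicial polynomial factors as (r - r_1)(r - r_2), D(n) = (r_1 + n - r_1)(r_1 + n - r_2) = n(n + 11/6).
Evaluating step by step (a_0 = 1):
  n = 1: D(1) = 1(1 + 11/6) = 17/6; numerator = -4(1) = -4; a_1 = (-4)/(17/6) = -24/17
  n = 2: D(2) = 2(2 + 11/6) = 23/3; numerator = -4(-24/17) + 1(1) = 113/17; a_2 = (113/17)/(23/3) = 339/391
  n = 3: D(3) = 3(3 + 11/6) = 29/2; numerator = -4(339/391) + 1(-24/17) = -1908/391; a_3 = (-1908/391)/(29/2) = -3816/11339
  n = 4: D(4) = 4(4 + 11/6) = 70/3; numerator = -4(-3816/11339) + 1(339/391) = 25095/11339; a_4 = (25095/11339)/(70/3) = 2151/22678
  n = 5: D(5) = 5(5 + 11/6) = 205/6; numerator = -4(2151/22678) + 1(-3816/11339) = -8118/11339; a_5 = (-8118/11339)/(205/6) = -1188/56695

r = 1/3; a_0 = 1; a_1 = -24/17; a_2 = 339/391; a_3 = -3816/11339; a_4 = 2151/22678; a_5 = -1188/56695


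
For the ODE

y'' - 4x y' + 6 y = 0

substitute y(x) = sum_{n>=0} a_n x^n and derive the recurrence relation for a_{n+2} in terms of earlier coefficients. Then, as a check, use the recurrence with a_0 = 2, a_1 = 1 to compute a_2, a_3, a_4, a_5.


Substitute y = sum_n a_n x^n.
y''(x) has coefficient (n+2)(n+1) a_{n+2} at x^n;
-4 x y'(x) has coefficient -4 n a_n at x^n (shift);
6 y(x) has coefficient 6 a_n at x^n.
Matching x^n: (n+2)(n+1) a_{n+2} + (-4n + 6) a_n = 0.
Thus a_{n+2} = (4n - 6) / ((n+1)(n+2)) * a_n.

Check with a_0 = 2, a_1 = 1 (apply the recurrence for n = 0, 1, 2, 3): a_0 = 2, a_1 = 1, a_2 = -6, a_3 = -1/3, a_4 = -1, a_5 = -1/10.

a_(n+2) = (4n - 6) / ((n+1)(n+2)) * a_n; check: a_0 = 2, a_1 = 1, a_2 = -6, a_3 = -1/3, a_4 = -1, a_5 = -1/10


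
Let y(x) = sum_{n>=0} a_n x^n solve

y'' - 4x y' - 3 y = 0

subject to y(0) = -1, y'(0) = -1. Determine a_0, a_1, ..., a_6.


Ansatz: y(x) = sum_{n>=0} a_n x^n, so y'(x) = sum_{n>=1} n a_n x^(n-1) and y''(x) = sum_{n>=2} n(n-1) a_n x^(n-2).
Substitute into P(x) y'' + Q(x) y' + R(x) y = 0 with P(x) = 1, Q(x) = -4x, R(x) = -3, and match powers of x.
Initial conditions: a_0 = -1, a_1 = -1.
Setting the coefficient of each power of x to zero and solving order by order (substituting the coefficients already found):
  x^0: 2 a_2 - 3 a_0 = 0  ->  2 a_2 = 3 a_0 = -3  ->  a_2 = -3/2
  x^1: 6 a_3 - 7 a_1 = 0  ->  6 a_3 = 7 a_1 = -7  ->  a_3 = -7/6
  x^2: 12 a_4 - 11 a_2 = 0  ->  12 a_4 = 11 a_2 = -33/2  ->  a_4 = -11/8
  x^3: 20 a_5 - 15 a_3 = 0  ->  20 a_5 = 15 a_3 = -35/2  ->  a_5 = -7/8
  x^4: 30 a_6 - 19 a_4 = 0  ->  30 a_6 = 19 a_4 = -209/8  ->  a_6 = -209/240
Truncated series: y(x) = -1 - x - (3/2) x^2 - (7/6) x^3 - (11/8) x^4 - (7/8) x^5 - (209/240) x^6 + O(x^7).

a_0 = -1; a_1 = -1; a_2 = -3/2; a_3 = -7/6; a_4 = -11/8; a_5 = -7/8; a_6 = -209/240


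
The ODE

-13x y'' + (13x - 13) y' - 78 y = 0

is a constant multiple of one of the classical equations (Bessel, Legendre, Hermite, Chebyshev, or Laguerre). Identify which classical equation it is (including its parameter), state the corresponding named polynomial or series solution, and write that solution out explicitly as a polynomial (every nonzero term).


All three coefficients share the factor -13; dividing through by -13 gives  x y'' + (1 - x) y' + 6 y = 0.
This matches the Laguerre equation x y'' + (1 - x) y' + n y = 0 with n = 6; the polynomial solution is L_6(x).
With y = sum_k a_k x^k, matching x^k gives (k+1)k a_{k+1} + (k+1) a_{k+1} - k a_k + n a_k = 0, i.e. (k+1)^2 a_{k+1} = (k - n) a_k = (k - 6) a_k. The right side vanishes at k = 6, so the series terminates at degree 6.
Standard normalization L_n(0) = 1 gives a_0 = 1. Work upward with a_{k+1} = (k - 6) a_k / (k+1)^2:
  a_1 = (0 - 6)(1) / 1^2 = -6/1 = -6
  a_2 = (1 - 6)(-6) / 2^2 = 30/4 = 15/2
  a_3 = (2 - 6)(15/2) / 3^2 = -30/9 = -10/3
  a_4 = (3 - 6)(-10/3) / 4^2 = 10/16 = 5/8
  a_5 = (4 - 6)(5/8) / 5^2 = (-5/4)/25 = -1/20
  a_6 = (5 - 6)(-1/20) / 6^2 = (1/20)/36 = 1/720
Hence L_6(x) = x^6/720 - x^5/20 + 5 x^4/8 - 10 x^3/3 + 15 x^2/2 - 6 x + 1.

L_6(x); series = x^6/720 - x^5/20 + 5 x^4/8 - 10 x^3/3 + 15 x^2/2 - 6 x + 1
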